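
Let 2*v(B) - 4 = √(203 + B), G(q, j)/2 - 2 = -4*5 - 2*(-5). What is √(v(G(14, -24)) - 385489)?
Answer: √(-1541948 + 2*√187)/2 ≈ 620.87*I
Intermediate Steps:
G(q, j) = -16 (G(q, j) = 4 + 2*(-4*5 - 2*(-5)) = 4 + 2*(-20 + 10) = 4 + 2*(-10) = 4 - 20 = -16)
v(B) = 2 + √(203 + B)/2
√(v(G(14, -24)) - 385489) = √((2 + √(203 - 16)/2) - 385489) = √((2 + √187/2) - 385489) = √(-385487 + √187/2)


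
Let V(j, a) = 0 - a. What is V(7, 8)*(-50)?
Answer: 400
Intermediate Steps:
V(j, a) = -a
V(7, 8)*(-50) = -1*8*(-50) = -8*(-50) = 400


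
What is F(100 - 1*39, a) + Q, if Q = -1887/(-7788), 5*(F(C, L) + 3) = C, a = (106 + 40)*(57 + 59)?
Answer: 122561/12980 ≈ 9.4423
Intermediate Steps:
a = 16936 (a = 146*116 = 16936)
F(C, L) = -3 + C/5
Q = 629/2596 (Q = -1887*(-1/7788) = 629/2596 ≈ 0.24230)
F(100 - 1*39, a) + Q = (-3 + (100 - 1*39)/5) + 629/2596 = (-3 + (100 - 39)/5) + 629/2596 = (-3 + (⅕)*61) + 629/2596 = (-3 + 61/5) + 629/2596 = 46/5 + 629/2596 = 122561/12980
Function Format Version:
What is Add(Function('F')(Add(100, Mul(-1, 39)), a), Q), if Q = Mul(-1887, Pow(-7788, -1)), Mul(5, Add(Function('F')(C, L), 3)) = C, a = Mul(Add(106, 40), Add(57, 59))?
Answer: Rational(122561, 12980) ≈ 9.4423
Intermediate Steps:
a = 16936 (a = Mul(146, 116) = 16936)
Function('F')(C, L) = Add(-3, Mul(Rational(1, 5), C))
Q = Rational(629, 2596) (Q = Mul(-1887, Rational(-1, 7788)) = Rational(629, 2596) ≈ 0.24230)
Add(Function('F')(Add(100, Mul(-1, 39)), a), Q) = Add(Add(-3, Mul(Rational(1, 5), Add(100, Mul(-1, 39)))), Rational(629, 2596)) = Add(Add(-3, Mul(Rational(1, 5), Add(100, -39))), Rational(629, 2596)) = Add(Add(-3, Mul(Rational(1, 5), 61)), Rational(629, 2596)) = Add(Add(-3, Rational(61, 5)), Rational(629, 2596)) = Add(Rational(46, 5), Rational(629, 2596)) = Rational(122561, 12980)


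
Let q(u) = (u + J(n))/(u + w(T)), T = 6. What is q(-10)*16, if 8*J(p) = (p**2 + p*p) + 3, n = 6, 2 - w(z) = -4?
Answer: 5/2 ≈ 2.5000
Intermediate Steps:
w(z) = 6 (w(z) = 2 - 1*(-4) = 2 + 4 = 6)
J(p) = 3/8 + p**2/4 (J(p) = ((p**2 + p*p) + 3)/8 = ((p**2 + p**2) + 3)/8 = (2*p**2 + 3)/8 = (3 + 2*p**2)/8 = 3/8 + p**2/4)
q(u) = (75/8 + u)/(6 + u) (q(u) = (u + (3/8 + (1/4)*6**2))/(u + 6) = (u + (3/8 + (1/4)*36))/(6 + u) = (u + (3/8 + 9))/(6 + u) = (u + 75/8)/(6 + u) = (75/8 + u)/(6 + u))
q(-10)*16 = ((75/8 - 10)/(6 - 10))*16 = (-5/8/(-4))*16 = -1/4*(-5/8)*16 = (5/32)*16 = 5/2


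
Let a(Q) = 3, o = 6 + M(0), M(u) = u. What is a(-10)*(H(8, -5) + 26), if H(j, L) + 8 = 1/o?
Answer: 109/2 ≈ 54.500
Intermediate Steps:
o = 6 (o = 6 + 0 = 6)
H(j, L) = -47/6 (H(j, L) = -8 + 1/6 = -47/6)
a(-10)*(H(8, -5) + 26) = 3*(-47/6 + 26) = 3*(109/6) = 109/2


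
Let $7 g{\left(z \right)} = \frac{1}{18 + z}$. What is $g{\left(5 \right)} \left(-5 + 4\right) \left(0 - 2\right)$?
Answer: $\frac{2}{161} \approx 0.012422$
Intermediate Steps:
$g{\left(z \right)} = \frac{1}{7 \left(18 + z\right)}$
$g{\left(5 \right)} \left(-5 + 4\right) \left(0 - 2\right) = \frac{1}{7 \left(18 + 5\right)} \left(-5 + 4\right) \left(0 - 2\right) = \frac{1}{7 \cdot 23} \left(\left(-1\right) \left(-2\right)\right) = \frac{1}{7} \cdot \frac{1}{23} \cdot 2 = \frac{1}{161} \cdot 2 = \frac{2}{161}$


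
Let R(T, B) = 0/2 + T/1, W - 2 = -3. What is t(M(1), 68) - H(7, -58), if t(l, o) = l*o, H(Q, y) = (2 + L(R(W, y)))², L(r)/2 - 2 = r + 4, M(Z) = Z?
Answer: -76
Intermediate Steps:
W = -1 (W = 2 - 3 = -1)
R(T, B) = T (R(T, B) = 0*(½) + T*1 = 0 + T = T)
L(r) = 12 + 2*r (L(r) = 4 + 2*(r + 4) = 4 + 2*(4 + r) = 4 + (8 + 2*r) = 12 + 2*r)
H(Q, y) = 144 (H(Q, y) = (2 + (12 + 2*(-1)))² = (2 + (12 - 2))² = (2 + 10)² = 12² = 144)
t(M(1), 68) - H(7, -58) = 1*68 - 1*144 = 68 - 144 = -76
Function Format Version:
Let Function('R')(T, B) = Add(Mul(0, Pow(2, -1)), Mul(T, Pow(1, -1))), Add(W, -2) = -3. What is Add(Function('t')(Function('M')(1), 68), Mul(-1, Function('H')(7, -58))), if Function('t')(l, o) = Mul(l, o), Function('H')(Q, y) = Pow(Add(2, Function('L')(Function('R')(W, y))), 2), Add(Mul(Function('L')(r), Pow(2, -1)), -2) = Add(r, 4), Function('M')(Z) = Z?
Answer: -76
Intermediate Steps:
W = -1 (W = Add(2, -3) = -1)
Function('R')(T, B) = T (Function('R')(T, B) = Add(Mul(0, Rational(1, 2)), Mul(T, 1)) = Add(0, T) = T)
Function('L')(r) = Add(12, Mul(2, r)) (Function('L')(r) = Add(4, Mul(2, Add(r, 4))) = Add(4, Mul(2, Add(4, r))) = Add(4, Add(8, Mul(2, r))) = Add(12, Mul(2, r)))
Function('H')(Q, y) = 144 (Function('H')(Q, y) = Pow(Add(2, Add(12, Mul(2, -1))), 2) = Pow(Add(2, Add(12, -2)), 2) = Pow(Add(2, 10), 2) = Pow(12, 2) = 144)
Add(Function('t')(Function('M')(1), 68), Mul(-1, Function('H')(7, -58))) = Add(Mul(1, 68), Mul(-1, 144)) = Add(68, -144) = -76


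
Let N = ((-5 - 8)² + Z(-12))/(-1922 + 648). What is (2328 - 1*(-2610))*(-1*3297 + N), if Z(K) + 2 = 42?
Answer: -10371249303/637 ≈ -1.6281e+7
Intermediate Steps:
Z(K) = 40 (Z(K) = -2 + 42 = 40)
N = -209/1274 (N = ((-5 - 8)² + 40)/(-1922 + 648) = ((-13)² + 40)/(-1274) = (169 + 40)*(-1/1274) = 209*(-1/1274) = -209/1274 ≈ -0.16405)
(2328 - 1*(-2610))*(-1*3297 + N) = (2328 - 1*(-2610))*(-1*3297 - 209/1274) = (2328 + 2610)*(-3297 - 209/1274) = 4938*(-4200587/1274) = -10371249303/637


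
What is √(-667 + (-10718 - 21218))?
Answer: I*√32603 ≈ 180.56*I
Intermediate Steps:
√(-667 + (-10718 - 21218)) = √(-667 - 31936) = √(-32603) = I*√32603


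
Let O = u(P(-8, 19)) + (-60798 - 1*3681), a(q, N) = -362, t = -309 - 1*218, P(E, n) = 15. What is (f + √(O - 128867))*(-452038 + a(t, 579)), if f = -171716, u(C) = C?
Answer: 77684318400 - 452400*I*√193331 ≈ 7.7684e+10 - 1.9892e+8*I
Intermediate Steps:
t = -527 (t = -309 - 218 = -527)
O = -64464 (O = 15 + (-60798 - 1*3681) = 15 + (-60798 - 3681) = 15 - 64479 = -64464)
(f + √(O - 128867))*(-452038 + a(t, 579)) = (-171716 + √(-64464 - 128867))*(-452038 - 362) = (-171716 + √(-193331))*(-452400) = (-171716 + I*√193331)*(-452400) = 77684318400 - 452400*I*√193331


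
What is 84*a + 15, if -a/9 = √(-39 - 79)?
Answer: 15 - 756*I*√118 ≈ 15.0 - 8212.3*I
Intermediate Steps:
a = -9*I*√118 (a = -9*√(-39 - 79) = -9*I*√118 ≈ -97.765*I)
84*a + 15 = 84*(-9*I*√118) + 15 = -756*I*√118 + 15 = 15 - 756*I*√118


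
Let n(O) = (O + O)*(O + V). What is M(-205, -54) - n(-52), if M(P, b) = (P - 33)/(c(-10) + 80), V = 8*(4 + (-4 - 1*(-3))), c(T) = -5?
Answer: -218638/75 ≈ -2915.2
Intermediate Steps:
V = 24 (V = 8*(4 + (-4 + 3)) = 8*(4 - 1) = 8*3 = 24)
M(P, b) = -11/25 + P/75 (M(P, b) = (P - 33)/(-5 + 80) = (-33 + P)/75 = (-33 + P)*(1/75) = -11/25 + P/75)
n(O) = 2*O*(24 + O) (n(O) = (O + O)*(O + 24) = (2*O)*(24 + O) = 2*O*(24 + O))
M(-205, -54) - n(-52) = (-11/25 + (1/75)*(-205)) - 2*(-52)*(24 - 52) = (-11/25 - 41/15) - 2*(-52)*(-28) = -238/75 - 1*2912 = -238/75 - 2912 = -218638/75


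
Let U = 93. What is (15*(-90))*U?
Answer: -125550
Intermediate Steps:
(15*(-90))*U = (15*(-90))*93 = -1350*93 = -125550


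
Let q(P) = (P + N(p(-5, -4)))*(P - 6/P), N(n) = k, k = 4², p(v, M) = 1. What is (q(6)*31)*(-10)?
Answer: -34100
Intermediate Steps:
k = 16
N(n) = 16
q(P) = (16 + P)*(P - 6/P) (q(P) = (P + 16)*(P - 6/P) = (16 + P)*(P - 6/P))
(q(6)*31)*(-10) = ((-6 + 6² - 96/6 + 16*6)*31)*(-10) = ((-6 + 36 - 96*⅙ + 96)*31)*(-10) = ((-6 + 36 - 16 + 96)*31)*(-10) = (110*31)*(-10) = 3410*(-10) = -34100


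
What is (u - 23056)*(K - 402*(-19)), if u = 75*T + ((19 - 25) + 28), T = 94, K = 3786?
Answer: -182601216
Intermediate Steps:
u = 7072 (u = 75*94 + ((19 - 25) + 28) = 7050 + (-6 + 28) = 7050 + 22 = 7072)
(u - 23056)*(K - 402*(-19)) = (7072 - 23056)*(3786 - 402*(-19)) = -15984*(3786 + 7638) = -15984*11424 = -182601216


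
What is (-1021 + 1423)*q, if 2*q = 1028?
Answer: 206628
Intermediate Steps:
q = 514 (q = (½)*1028 = 514)
(-1021 + 1423)*q = (-1021 + 1423)*514 = 402*514 = 206628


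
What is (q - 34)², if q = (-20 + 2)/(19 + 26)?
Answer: 29584/25 ≈ 1183.4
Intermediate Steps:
q = -⅖ (q = -18/45 = -18*1/45 = -⅖ ≈ -0.40000)
(q - 34)² = (-⅖ - 34)² = (-172/5)² = 29584/25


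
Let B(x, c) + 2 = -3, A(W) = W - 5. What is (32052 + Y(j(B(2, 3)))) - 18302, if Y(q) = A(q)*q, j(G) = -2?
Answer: 13764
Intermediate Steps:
A(W) = -5 + W
B(x, c) = -5 (B(x, c) = -2 - 3 = -5)
Y(q) = q*(-5 + q) (Y(q) = (-5 + q)*q = q*(-5 + q))
(32052 + Y(j(B(2, 3)))) - 18302 = (32052 - 2*(-5 - 2)) - 18302 = (32052 - 2*(-7)) - 18302 = (32052 + 14) - 18302 = 32066 - 18302 = 13764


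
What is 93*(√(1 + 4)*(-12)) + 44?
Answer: 44 - 1116*√5 ≈ -2451.5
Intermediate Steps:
93*(√(1 + 4)*(-12)) + 44 = 93*(√5*(-12)) + 44 = 93*(-12*√5) + 44 = -1116*√5 + 44 = 44 - 1116*√5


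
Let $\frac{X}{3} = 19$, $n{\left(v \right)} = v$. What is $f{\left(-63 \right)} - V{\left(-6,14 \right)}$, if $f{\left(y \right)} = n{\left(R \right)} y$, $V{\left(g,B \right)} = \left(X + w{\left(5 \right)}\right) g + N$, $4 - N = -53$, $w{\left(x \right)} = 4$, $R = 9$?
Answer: $-258$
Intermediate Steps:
$N = 57$ ($N = 4 - -53 = 4 + 53 = 57$)
$X = 57$ ($X = 3 \cdot 19 = 57$)
$V{\left(g,B \right)} = 57 + 61 g$ ($V{\left(g,B \right)} = \left(57 + 4\right) g + 57 = 61 g + 57 = 57 + 61 g$)
$f{\left(y \right)} = 9 y$
$f{\left(-63 \right)} - V{\left(-6,14 \right)} = 9 \left(-63\right) - \left(57 + 61 \left(-6\right)\right) = -567 - \left(57 - 366\right) = -567 - -309 = -567 + 309 = -258$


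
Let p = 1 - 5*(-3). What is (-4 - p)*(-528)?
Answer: 10560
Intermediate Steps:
p = 16 (p = 1 + 15 = 16)
(-4 - p)*(-528) = (-4 - 1*16)*(-528) = (-4 - 16)*(-528) = -20*(-528) = 10560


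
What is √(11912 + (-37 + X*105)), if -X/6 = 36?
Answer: I*√10805 ≈ 103.95*I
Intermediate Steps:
X = -216 (X = -6*36 = -216)
√(11912 + (-37 + X*105)) = √(11912 + (-37 - 216*105)) = √(11912 + (-37 - 22680)) = √(11912 - 22717) = √(-10805) = I*√10805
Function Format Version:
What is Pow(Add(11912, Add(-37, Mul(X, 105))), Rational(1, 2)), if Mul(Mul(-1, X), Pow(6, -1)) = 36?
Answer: Mul(I, Pow(10805, Rational(1, 2))) ≈ Mul(103.95, I)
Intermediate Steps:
X = -216 (X = Mul(-6, 36) = -216)
Pow(Add(11912, Add(-37, Mul(X, 105))), Rational(1, 2)) = Pow(Add(11912, Add(-37, Mul(-216, 105))), Rational(1, 2)) = Pow(Add(11912, Add(-37, -22680)), Rational(1, 2)) = Pow(Add(11912, -22717), Rational(1, 2)) = Pow(-10805, Rational(1, 2)) = Mul(I, Pow(10805, Rational(1, 2)))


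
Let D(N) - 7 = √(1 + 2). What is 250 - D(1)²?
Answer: 198 - 14*√3 ≈ 173.75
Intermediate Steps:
D(N) = 7 + √3 (D(N) = 7 + √(1 + 2) = 7 + √3)
250 - D(1)² = 250 - (7 + √3)²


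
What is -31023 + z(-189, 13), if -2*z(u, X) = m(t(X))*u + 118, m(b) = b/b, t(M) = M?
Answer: -61975/2 ≈ -30988.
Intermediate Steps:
m(b) = 1
z(u, X) = -59 - u/2 (z(u, X) = -(1*u + 118)/2 = -(u + 118)/2 = -(118 + u)/2 = -59 - u/2)
-31023 + z(-189, 13) = -31023 + (-59 - ½*(-189)) = -31023 + (-59 + 189/2) = -31023 + 71/2 = -61975/2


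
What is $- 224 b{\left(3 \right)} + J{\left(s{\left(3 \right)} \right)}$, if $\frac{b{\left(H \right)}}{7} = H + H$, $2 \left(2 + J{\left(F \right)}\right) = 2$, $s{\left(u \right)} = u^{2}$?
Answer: $-9409$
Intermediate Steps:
$J{\left(F \right)} = -1$ ($J{\left(F \right)} = -2 + \frac{1}{2} \cdot 2 = -2 + 1 = -1$)
$b{\left(H \right)} = 14 H$ ($b{\left(H \right)} = 7 \left(H + H\right) = 7 \cdot 2 H = 14 H$)
$- 224 b{\left(3 \right)} + J{\left(s{\left(3 \right)} \right)} = - 224 \cdot 14 \cdot 3 - 1 = \left(-224\right) 42 - 1 = -9408 - 1 = -9409$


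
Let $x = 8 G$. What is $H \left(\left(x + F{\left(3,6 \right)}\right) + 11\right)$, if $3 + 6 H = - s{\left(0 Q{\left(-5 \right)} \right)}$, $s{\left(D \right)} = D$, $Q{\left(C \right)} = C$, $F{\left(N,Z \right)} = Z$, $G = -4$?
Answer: $\frac{15}{2} \approx 7.5$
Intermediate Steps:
$x = -32$ ($x = 8 \left(-4\right) = -32$)
$H = - \frac{1}{2}$ ($H = - \frac{1}{2} + \frac{\left(-1\right) 0 \left(-5\right)}{6} = - \frac{1}{2} + \frac{\left(-1\right) 0}{6} = - \frac{1}{2} + \frac{1}{6} \cdot 0 = - \frac{1}{2} + 0 = - \frac{1}{2} \approx -0.5$)
$H \left(\left(x + F{\left(3,6 \right)}\right) + 11\right) = - \frac{\left(-32 + 6\right) + 11}{2} = - \frac{-26 + 11}{2} = \left(- \frac{1}{2}\right) \left(-15\right) = \frac{15}{2}$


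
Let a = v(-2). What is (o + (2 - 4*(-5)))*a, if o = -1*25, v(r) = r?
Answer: 6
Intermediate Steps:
a = -2
o = -25
(o + (2 - 4*(-5)))*a = (-25 + (2 - 4*(-5)))*(-2) = (-25 + (2 + 20))*(-2) = (-25 + 22)*(-2) = -3*(-2) = 6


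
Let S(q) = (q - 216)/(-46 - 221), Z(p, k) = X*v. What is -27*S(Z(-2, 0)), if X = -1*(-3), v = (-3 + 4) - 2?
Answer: -1971/89 ≈ -22.146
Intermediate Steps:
v = -1 (v = 1 - 2 = -1)
X = 3
Z(p, k) = -3 (Z(p, k) = 3*(-1) = -3)
S(q) = 72/89 - q/267 (S(q) = (-216 + q)/(-267) = (-216 + q)*(-1/267) = 72/89 - q/267)
-27*S(Z(-2, 0)) = -27*(72/89 - 1/267*(-3)) = -27*(72/89 + 1/89) = -27*73/89 = -1971/89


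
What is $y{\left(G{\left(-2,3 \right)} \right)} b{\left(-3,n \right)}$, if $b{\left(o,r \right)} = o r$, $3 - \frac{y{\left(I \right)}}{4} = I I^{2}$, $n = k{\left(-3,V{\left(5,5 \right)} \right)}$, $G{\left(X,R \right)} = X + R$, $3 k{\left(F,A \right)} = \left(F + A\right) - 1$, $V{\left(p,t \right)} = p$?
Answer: $-8$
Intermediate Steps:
$k{\left(F,A \right)} = - \frac{1}{3} + \frac{A}{3} + \frac{F}{3}$ ($k{\left(F,A \right)} = \frac{\left(F + A\right) - 1}{3} = \frac{\left(A + F\right) - 1}{3} = \frac{-1 + A + F}{3} = - \frac{1}{3} + \frac{A}{3} + \frac{F}{3}$)
$G{\left(X,R \right)} = R + X$
$n = \frac{1}{3}$ ($n = - \frac{1}{3} + \frac{1}{3} \cdot 5 + \frac{1}{3} \left(-3\right) = - \frac{1}{3} + \frac{5}{3} - 1 = \frac{1}{3} \approx 0.33333$)
$y{\left(I \right)} = 12 - 4 I^{3}$ ($y{\left(I \right)} = 12 - 4 I I^{2} = 12 - 4 I^{3}$)
$y{\left(G{\left(-2,3 \right)} \right)} b{\left(-3,n \right)} = \left(12 - 4 \left(3 - 2\right)^{3}\right) \left(\left(-3\right) \frac{1}{3}\right) = \left(12 - 4 \cdot 1^{3}\right) \left(-1\right) = \left(12 - 4\right) \left(-1\right) = 8 \left(-1\right) = -8$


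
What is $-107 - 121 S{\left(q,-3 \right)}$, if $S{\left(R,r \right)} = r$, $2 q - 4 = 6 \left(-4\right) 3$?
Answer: $256$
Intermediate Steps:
$q = -34$ ($q = 2 + \frac{6 \left(-4\right) 3}{2} = 2 + \frac{\left(-24\right) 3}{2} = 2 + \frac{1}{2} \left(-72\right) = 2 - 36 = -34$)
$-107 - 121 S{\left(q,-3 \right)} = -107 - -363 = -107 + 363 = 256$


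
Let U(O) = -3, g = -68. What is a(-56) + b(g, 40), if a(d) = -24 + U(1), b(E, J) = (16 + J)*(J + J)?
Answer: 4453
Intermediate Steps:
b(E, J) = 2*J*(16 + J) (b(E, J) = (16 + J)*(2*J) = 2*J*(16 + J))
a(d) = -27 (a(d) = -24 - 3 = -27)
a(-56) + b(g, 40) = -27 + 2*40*(16 + 40) = -27 + 2*40*56 = -27 + 4480 = 4453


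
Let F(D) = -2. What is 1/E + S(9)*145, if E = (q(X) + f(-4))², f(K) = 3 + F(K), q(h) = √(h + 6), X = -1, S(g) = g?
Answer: 10443/8 - √5/8 ≈ 1305.1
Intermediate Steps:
q(h) = √(6 + h)
f(K) = 1 (f(K) = 3 - 2 = 1)
E = (1 + √5)² (E = (√(6 - 1) + 1)² = (√5 + 1)² = (1 + √5)² ≈ 10.472)
1/E + S(9)*145 = 1/((1 + √5)²) + 9*145 = (1 + √5)⁻² + 1305 = 1305 + (1 + √5)⁻²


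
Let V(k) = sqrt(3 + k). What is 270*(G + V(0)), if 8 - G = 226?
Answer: -58860 + 270*sqrt(3) ≈ -58392.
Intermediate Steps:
G = -218 (G = 8 - 1*226 = 8 - 226 = -218)
270*(G + V(0)) = 270*(-218 + sqrt(3 + 0)) = 270*(-218 + sqrt(3)) = -58860 + 270*sqrt(3)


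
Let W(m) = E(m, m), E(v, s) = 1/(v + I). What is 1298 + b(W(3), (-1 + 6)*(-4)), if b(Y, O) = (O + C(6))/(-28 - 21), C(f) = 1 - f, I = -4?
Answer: 63627/49 ≈ 1298.5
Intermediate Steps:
E(v, s) = 1/(-4 + v) (E(v, s) = 1/(v - 4) = 1/(-4 + v))
W(m) = 1/(-4 + m)
b(Y, O) = 5/49 - O/49 (b(Y, O) = (O + (1 - 1*6))/(-28 - 21) = (O + (1 - 6))/(-49) = (O - 5)*(-1/49) = (-5 + O)*(-1/49) = 5/49 - O/49)
1298 + b(W(3), (-1 + 6)*(-4)) = 1298 + (5/49 - (-1 + 6)*(-4)/49) = 1298 + (5/49 - 5*(-4)/49) = 1298 + (5/49 - 1/49*(-20)) = 1298 + (5/49 + 20/49) = 1298 + 25/49 = 63627/49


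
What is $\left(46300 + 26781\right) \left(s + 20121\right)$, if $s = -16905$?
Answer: $235028496$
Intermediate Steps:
$\left(46300 + 26781\right) \left(s + 20121\right) = \left(46300 + 26781\right) \left(-16905 + 20121\right) = 73081 \cdot 3216 = 235028496$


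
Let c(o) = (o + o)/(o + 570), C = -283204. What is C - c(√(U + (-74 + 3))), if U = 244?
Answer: -91963984962/324727 - 1140*√173/324727 ≈ -2.8320e+5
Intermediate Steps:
c(o) = 2*o/(570 + o) (c(o) = (2*o)/(570 + o) = 2*o/(570 + o))
C - c(√(U + (-74 + 3))) = -283204 - 2*√(244 + (-74 + 3))/(570 + √(244 + (-74 + 3))) = -283204 - 2*√(244 - 71)/(570 + √(244 - 71)) = -283204 - 2*√173/(570 + √173)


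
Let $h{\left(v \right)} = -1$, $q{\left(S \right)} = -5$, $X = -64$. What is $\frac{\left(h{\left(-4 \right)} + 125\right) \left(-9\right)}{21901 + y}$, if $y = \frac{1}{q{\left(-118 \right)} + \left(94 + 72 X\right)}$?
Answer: $- \frac{840534}{16495103} \approx -0.050957$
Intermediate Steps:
$y = - \frac{1}{4519}$ ($y = \frac{1}{-5 + \left(94 + 72 \left(-64\right)\right)} = \frac{1}{-5 + \left(94 - 4608\right)} = \frac{1}{-5 - 4514} = \frac{1}{-4519} = - \frac{1}{4519} \approx -0.00022129$)
$\frac{\left(h{\left(-4 \right)} + 125\right) \left(-9\right)}{21901 + y} = \frac{\left(-1 + 125\right) \left(-9\right)}{21901 - \frac{1}{4519}} = \frac{124 \left(-9\right)}{\frac{98970618}{4519}} = \left(-1116\right) \frac{4519}{98970618} = - \frac{840534}{16495103}$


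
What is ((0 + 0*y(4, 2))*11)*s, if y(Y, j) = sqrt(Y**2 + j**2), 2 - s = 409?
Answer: 0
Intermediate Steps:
s = -407 (s = 2 - 1*409 = 2 - 409 = -407)
((0 + 0*y(4, 2))*11)*s = ((0 + 0*sqrt(4**2 + 2**2))*11)*(-407) = ((0 + 0*sqrt(16 + 4))*11)*(-407) = ((0 + 0*sqrt(20))*11)*(-407) = ((0 + 0*(2*sqrt(5)))*11)*(-407) = ((0 + 0)*11)*(-407) = (0*11)*(-407) = 0*(-407) = 0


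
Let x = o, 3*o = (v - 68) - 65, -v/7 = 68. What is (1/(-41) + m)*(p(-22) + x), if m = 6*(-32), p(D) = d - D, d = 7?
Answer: 1369902/41 ≈ 33412.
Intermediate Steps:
v = -476 (v = -7*68 = -476)
p(D) = 7 - D
o = -203 (o = ((-476 - 68) - 65)/3 = (-544 - 65)/3 = (1/3)*(-609) = -203)
x = -203
m = -192
(1/(-41) + m)*(p(-22) + x) = (1/(-41) - 192)*((7 - 1*(-22)) - 203) = (-1/41 - 192)*((7 + 22) - 203) = -7873*(29 - 203)/41 = -7873/41*(-174) = 1369902/41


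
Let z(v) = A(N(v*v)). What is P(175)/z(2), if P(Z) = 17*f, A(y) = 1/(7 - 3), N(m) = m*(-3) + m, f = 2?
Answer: 136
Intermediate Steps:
N(m) = -2*m (N(m) = -3*m + m = -2*m)
A(y) = ¼ (A(y) = 1/4 = ¼)
P(Z) = 34 (P(Z) = 17*2 = 34)
z(v) = ¼
P(175)/z(2) = 34/(¼) = 34*4 = 136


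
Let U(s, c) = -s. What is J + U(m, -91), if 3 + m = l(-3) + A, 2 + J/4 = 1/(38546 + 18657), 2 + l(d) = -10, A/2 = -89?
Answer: 10582559/57203 ≈ 185.00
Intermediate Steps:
A = -178 (A = 2*(-89) = -178)
l(d) = -12 (l(d) = -2 - 10 = -12)
J = -457620/57203 (J = -8 + 4/(38546 + 18657) = -8 + 4/57203 = -457620/57203 ≈ -7.9999)
m = -193 (m = -3 + (-12 - 178) = -3 - 190 = -193)
J + U(m, -91) = -457620/57203 - 1*(-193) = -457620/57203 + 193 = 10582559/57203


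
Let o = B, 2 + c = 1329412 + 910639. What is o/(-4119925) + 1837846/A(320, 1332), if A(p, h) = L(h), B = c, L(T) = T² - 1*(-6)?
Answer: 359742554428/730969453275 ≈ 0.49214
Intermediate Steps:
c = 2240049 (c = -2 + (1329412 + 910639) = -2 + 2240051 = 2240049)
L(T) = 6 + T² (L(T) = T² + 6 = 6 + T²)
B = 2240049
A(p, h) = 6 + h²
o = 2240049
o/(-4119925) + 1837846/A(320, 1332) = 2240049/(-4119925) + 1837846/(6 + 1332²) = 2240049*(-1/4119925) + 1837846/(6 + 1774224) = -2240049/4119925 + 1837846/1774230 = -2240049/4119925 + 1837846*(1/1774230) = -2240049/4119925 + 918923/887115 = 359742554428/730969453275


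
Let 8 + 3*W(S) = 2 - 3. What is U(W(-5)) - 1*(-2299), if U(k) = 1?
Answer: 2300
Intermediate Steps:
W(S) = -3 (W(S) = -8/3 + (2 - 3)/3 = -8/3 + (1/3)*(-1) = -8/3 - 1/3 = -3)
U(W(-5)) - 1*(-2299) = 1 - 1*(-2299) = 1 + 2299 = 2300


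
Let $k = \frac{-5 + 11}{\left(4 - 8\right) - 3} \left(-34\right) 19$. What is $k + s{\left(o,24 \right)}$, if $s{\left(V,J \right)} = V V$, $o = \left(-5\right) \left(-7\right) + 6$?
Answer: $\frac{15643}{7} \approx 2234.7$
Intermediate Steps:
$o = 41$ ($o = 35 + 6 = 41$)
$s{\left(V,J \right)} = V^{2}$
$k = \frac{3876}{7}$ ($k = \frac{6}{-4 - 3} \left(-34\right) 19 = \frac{6}{-7} \left(-34\right) 19 = 6 \left(- \frac{1}{7}\right) \left(-34\right) 19 = \left(- \frac{6}{7}\right) \left(-34\right) 19 = \frac{204}{7} \cdot 19 = \frac{3876}{7} \approx 553.71$)
$k + s{\left(o,24 \right)} = \frac{3876}{7} + 41^{2} = \frac{3876}{7} + 1681 = \frac{15643}{7}$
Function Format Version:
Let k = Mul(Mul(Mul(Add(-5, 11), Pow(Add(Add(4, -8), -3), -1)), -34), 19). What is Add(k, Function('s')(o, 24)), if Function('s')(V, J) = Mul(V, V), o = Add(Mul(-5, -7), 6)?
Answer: Rational(15643, 7) ≈ 2234.7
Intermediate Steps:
o = 41 (o = Add(35, 6) = 41)
Function('s')(V, J) = Pow(V, 2)
k = Rational(3876, 7) (k = Mul(Mul(Mul(6, Pow(Add(-4, -3), -1)), -34), 19) = Mul(Mul(Mul(6, Pow(-7, -1)), -34), 19) = Mul(Mul(Mul(6, Rational(-1, 7)), -34), 19) = Mul(Mul(Rational(-6, 7), -34), 19) = Mul(Rational(204, 7), 19) = Rational(3876, 7) ≈ 553.71)
Add(k, Function('s')(o, 24)) = Add(Rational(3876, 7), Pow(41, 2)) = Add(Rational(3876, 7), 1681) = Rational(15643, 7)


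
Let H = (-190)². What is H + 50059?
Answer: 86159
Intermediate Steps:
H = 36100
H + 50059 = 36100 + 50059 = 86159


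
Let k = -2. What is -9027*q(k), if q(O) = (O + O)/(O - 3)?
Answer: -36108/5 ≈ -7221.6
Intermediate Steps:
q(O) = 2*O/(-3 + O) (q(O) = (2*O)/(-3 + O) = 2*O/(-3 + O))
-9027*q(k) = -18054*(-2)/(-3 - 2) = -18054*(-2)/(-5) = -18054*(-2)*(-1)/5 = -9027*4/5 = -36108/5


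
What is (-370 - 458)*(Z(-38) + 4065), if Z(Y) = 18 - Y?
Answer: -3412188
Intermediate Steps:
(-370 - 458)*(Z(-38) + 4065) = (-370 - 458)*((18 - 1*(-38)) + 4065) = -828*((18 + 38) + 4065) = -828*(56 + 4065) = -828*4121 = -3412188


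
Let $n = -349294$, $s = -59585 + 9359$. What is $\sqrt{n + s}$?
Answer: $4 i \sqrt{24970} \approx 632.08 i$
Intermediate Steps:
$s = -50226$
$\sqrt{n + s} = \sqrt{-349294 - 50226} = \sqrt{-399520} = 4 i \sqrt{24970}$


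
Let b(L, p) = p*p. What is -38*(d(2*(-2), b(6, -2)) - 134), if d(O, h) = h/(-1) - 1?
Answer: 5282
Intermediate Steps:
b(L, p) = p²
d(O, h) = -1 - h (d(O, h) = -h - 1 = -1 - h)
-38*(d(2*(-2), b(6, -2)) - 134) = -38*((-1 - 1*(-2)²) - 134) = -38*((-1 - 1*4) - 134) = -38*((-1 - 4) - 134) = -38*(-5 - 134) = -38*(-139) = 5282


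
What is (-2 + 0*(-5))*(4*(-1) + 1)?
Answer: 6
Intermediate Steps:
(-2 + 0*(-5))*(4*(-1) + 1) = (-2 + 0)*(-4 + 1) = -2*(-3) = 6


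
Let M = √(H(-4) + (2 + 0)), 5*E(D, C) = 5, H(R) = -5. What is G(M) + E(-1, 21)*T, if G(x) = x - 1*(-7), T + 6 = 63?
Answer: 64 + I*√3 ≈ 64.0 + 1.732*I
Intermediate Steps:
E(D, C) = 1 (E(D, C) = (⅕)*5 = 1)
T = 57 (T = -6 + 63 = 57)
M = I*√3 (M = √(-5 + (2 + 0)) = √(-5 + 2) = √(-3) = I*√3 ≈ 1.732*I)
G(x) = 7 + x (G(x) = x + 7 = 7 + x)
G(M) + E(-1, 21)*T = (7 + I*√3) + 1*57 = (7 + I*√3) + 57 = 64 + I*√3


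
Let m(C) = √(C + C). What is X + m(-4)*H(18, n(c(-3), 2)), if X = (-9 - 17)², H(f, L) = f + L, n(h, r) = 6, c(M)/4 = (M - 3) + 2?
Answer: 676 + 48*I*√2 ≈ 676.0 + 67.882*I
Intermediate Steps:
m(C) = √2*√C (m(C) = √(2*C) = √2*√C)
c(M) = -4 + 4*M (c(M) = 4*((M - 3) + 2) = 4*((-3 + M) + 2) = 4*(-1 + M) = -4 + 4*M)
H(f, L) = L + f
X = 676 (X = (-26)² = 676)
X + m(-4)*H(18, n(c(-3), 2)) = 676 + (√2*√(-4))*(6 + 18) = 676 + (√2*(2*I))*24 = 676 + (2*I*√2)*24 = 676 + 48*I*√2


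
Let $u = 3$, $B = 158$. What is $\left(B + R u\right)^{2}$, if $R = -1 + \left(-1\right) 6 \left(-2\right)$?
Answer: $36481$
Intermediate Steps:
$R = 11$ ($R = -1 - -12 = -1 + 12 = 11$)
$\left(B + R u\right)^{2} = \left(158 + 11 \cdot 3\right)^{2} = \left(158 + 33\right)^{2} = 191^{2} = 36481$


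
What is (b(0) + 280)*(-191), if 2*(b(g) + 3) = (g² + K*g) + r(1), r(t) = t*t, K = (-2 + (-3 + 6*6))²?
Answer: -106005/2 ≈ -53003.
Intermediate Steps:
K = 961 (K = (-2 + (-3 + 36))² = (-2 + 33)² = 31² = 961)
r(t) = t²
b(g) = -5/2 + g²/2 + 961*g/2 (b(g) = -3 + ((g² + 961*g) + 1²)/2 = -3 + ((g² + 961*g) + 1)/2 = -3 + (1 + g² + 961*g)/2 = -3 + (½ + g²/2 + 961*g/2) = -5/2 + g²/2 + 961*g/2)
(b(0) + 280)*(-191) = ((-5/2 + (½)*0² + (961/2)*0) + 280)*(-191) = ((-5/2 + (½)*0 + 0) + 280)*(-191) = ((-5/2 + 0 + 0) + 280)*(-191) = (-5/2 + 280)*(-191) = (555/2)*(-191) = -106005/2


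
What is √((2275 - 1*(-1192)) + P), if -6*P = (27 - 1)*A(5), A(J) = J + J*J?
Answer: √3337 ≈ 57.767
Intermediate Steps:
A(J) = J + J²
P = -130 (P = -(27 - 1)*5*(1 + 5)/6 = -13*5*6/3 = -13*30/3 = -⅙*780 = -130)
√((2275 - 1*(-1192)) + P) = √((2275 - 1*(-1192)) - 130) = √((2275 + 1192) - 130) = √(3467 - 130) = √3337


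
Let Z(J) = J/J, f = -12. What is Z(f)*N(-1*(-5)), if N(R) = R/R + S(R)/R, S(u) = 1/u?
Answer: 26/25 ≈ 1.0400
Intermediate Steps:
S(u) = 1/u
N(R) = 1 + R**(-2) (N(R) = R/R + 1/(R*R) = 1 + R**(-2))
Z(J) = 1
Z(f)*N(-1*(-5)) = 1*(1 + (-1*(-5))**(-2)) = 1*(1 + 5**(-2)) = 1*(1 + 1/25) = 1*(26/25) = 26/25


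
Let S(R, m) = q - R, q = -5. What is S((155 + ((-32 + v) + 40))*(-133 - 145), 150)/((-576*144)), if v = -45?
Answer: -10933/27648 ≈ -0.39544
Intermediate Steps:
S(R, m) = -5 - R
S((155 + ((-32 + v) + 40))*(-133 - 145), 150)/((-576*144)) = (-5 - (155 + ((-32 - 45) + 40))*(-133 - 145))/((-576*144)) = (-5 - (155 + (-77 + 40))*(-278))/(-82944) = (-5 - (155 - 37)*(-278))*(-1/82944) = (-5 - 118*(-278))*(-1/82944) = (-5 - 1*(-32804))*(-1/82944) = (-5 + 32804)*(-1/82944) = 32799*(-1/82944) = -10933/27648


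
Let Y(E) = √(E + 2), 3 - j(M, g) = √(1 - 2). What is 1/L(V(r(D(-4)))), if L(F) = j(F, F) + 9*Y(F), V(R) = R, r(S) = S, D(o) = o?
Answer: 1/(3 - I + 9*I*√2) ≈ 0.020472 - 0.08003*I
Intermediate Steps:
j(M, g) = 3 - I (j(M, g) = 3 - √(1 - 2) = 3 - √(-1) = 3 - I)
Y(E) = √(2 + E)
L(F) = 3 - I + 9*√(2 + F) (L(F) = (3 - I) + 9*√(2 + F) = 3 - I + 9*√(2 + F))
1/L(V(r(D(-4)))) = 1/(3 - I + 9*√(2 - 4)) = 1/(3 - I + 9*√(-2)) = 1/(3 - I + 9*(I*√2)) = 1/(3 - I + 9*I*√2)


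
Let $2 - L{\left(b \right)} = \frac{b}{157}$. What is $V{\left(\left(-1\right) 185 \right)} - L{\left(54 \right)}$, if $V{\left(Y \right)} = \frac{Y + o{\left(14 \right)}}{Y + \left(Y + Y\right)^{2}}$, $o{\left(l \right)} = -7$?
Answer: $- \frac{35576044}{21464255} \approx -1.6575$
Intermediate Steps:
$L{\left(b \right)} = 2 - \frac{b}{157}$
$V{\left(Y \right)} = \frac{-7 + Y}{Y + 4 Y^{2}}$ ($V{\left(Y \right)} = \frac{Y - 7}{Y + \left(Y + Y\right)^{2}} = \frac{-7 + Y}{Y + \left(2 Y\right)^{2}} = \frac{-7 + Y}{Y + 4 Y^{2}}$)
$V{\left(\left(-1\right) 185 \right)} - L{\left(54 \right)} = \frac{-7 - 185}{\left(-1\right) 185 \left(1 + 4 \left(\left(-1\right) 185\right)\right)} - \left(2 - \frac{54}{157}\right) = \frac{-7 - 185}{\left(-185\right) \left(1 + 4 \left(-185\right)\right)} - \left(2 - \frac{54}{157}\right) = \left(- \frac{1}{185}\right) \frac{1}{1 - 740} \left(-192\right) - \frac{260}{157} = \left(- \frac{1}{185}\right) \frac{1}{-739} \left(-192\right) - \frac{260}{157} = \left(- \frac{1}{185}\right) \left(- \frac{1}{739}\right) \left(-192\right) - \frac{260}{157} = - \frac{192}{136715} - \frac{260}{157} = - \frac{35576044}{21464255}$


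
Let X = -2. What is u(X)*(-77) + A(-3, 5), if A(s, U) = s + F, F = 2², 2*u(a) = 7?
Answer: -537/2 ≈ -268.50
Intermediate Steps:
u(a) = 7/2 (u(a) = (½)*7 = 7/2)
F = 4
A(s, U) = 4 + s (A(s, U) = s + 4 = 4 + s)
u(X)*(-77) + A(-3, 5) = (7/2)*(-77) + (4 - 3) = -539/2 + 1 = -537/2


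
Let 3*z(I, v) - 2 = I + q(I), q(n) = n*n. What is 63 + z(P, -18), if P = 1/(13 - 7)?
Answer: 6883/108 ≈ 63.732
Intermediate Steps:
q(n) = n²
P = ⅙ (P = 1/6 = ⅙ ≈ 0.16667)
z(I, v) = ⅔ + I/3 + I²/3 (z(I, v) = ⅔ + (I + I²)/3 = ⅔ + (I/3 + I²/3) = ⅔ + I/3 + I²/3)
63 + z(P, -18) = 63 + (⅔ + (⅓)*(⅙) + (⅙)²/3) = 63 + (⅔ + 1/18 + (⅓)*(1/36)) = 63 + (⅔ + 1/18 + 1/108) = 63 + 79/108 = 6883/108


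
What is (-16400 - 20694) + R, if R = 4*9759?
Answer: 1942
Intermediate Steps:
R = 39036
(-16400 - 20694) + R = (-16400 - 20694) + 39036 = -37094 + 39036 = 1942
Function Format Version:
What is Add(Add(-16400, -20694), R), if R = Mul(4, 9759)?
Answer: 1942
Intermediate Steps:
R = 39036
Add(Add(-16400, -20694), R) = Add(Add(-16400, -20694), 39036) = Add(-37094, 39036) = 1942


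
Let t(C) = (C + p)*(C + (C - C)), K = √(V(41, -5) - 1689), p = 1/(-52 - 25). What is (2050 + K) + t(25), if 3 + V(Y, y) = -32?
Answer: 205950/77 + 2*I*√431 ≈ 2674.7 + 41.521*I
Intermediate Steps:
V(Y, y) = -35 (V(Y, y) = -3 - 32 = -35)
p = -1/77 (p = 1/(-77) = -1/77 ≈ -0.012987)
K = 2*I*√431 (K = √(-35 - 1689) = √(-1724) = 2*I*√431 ≈ 41.521*I)
t(C) = C*(-1/77 + C) (t(C) = (C - 1/77)*(C + (C - C)) = (-1/77 + C)*(C + 0) = (-1/77 + C)*C = C*(-1/77 + C))
(2050 + K) + t(25) = (2050 + 2*I*√431) + 25*(-1/77 + 25) = (2050 + 2*I*√431) + 25*(1924/77) = (2050 + 2*I*√431) + 48100/77 = 205950/77 + 2*I*√431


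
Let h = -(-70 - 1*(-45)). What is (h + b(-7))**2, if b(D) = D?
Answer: 324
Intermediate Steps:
h = 25 (h = -(-70 + 45) = -1*(-25) = 25)
(h + b(-7))**2 = (25 - 7)**2 = 18**2 = 324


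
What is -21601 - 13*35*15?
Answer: -28426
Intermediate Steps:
-21601 - 13*35*15 = -21601 - 455*15 = -21601 - 6825 = -28426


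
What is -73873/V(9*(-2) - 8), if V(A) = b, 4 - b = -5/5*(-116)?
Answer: 73873/112 ≈ 659.58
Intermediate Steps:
b = -112 (b = 4 - (-5/5)*(-116) = 4 - (-5*⅕)*(-116) = 4 - (-1)*(-116) = 4 - 1*116 = 4 - 116 = -112)
V(A) = -112
-73873/V(9*(-2) - 8) = -73873/(-112) = -73873*(-1/112) = 73873/112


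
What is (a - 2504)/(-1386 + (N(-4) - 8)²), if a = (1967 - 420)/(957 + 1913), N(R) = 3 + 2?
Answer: 1026419/564570 ≈ 1.8181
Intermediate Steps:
N(R) = 5
a = 221/410 (a = 1547/2870 = 1547*(1/2870) = 221/410 ≈ 0.53902)
(a - 2504)/(-1386 + (N(-4) - 8)²) = (221/410 - 2504)/(-1386 + (5 - 8)²) = -1026419/(410*(-1386 + (-3)²)) = -1026419/(410*(-1386 + 9)) = -1026419/410/(-1377) = -1026419/410*(-1/1377) = 1026419/564570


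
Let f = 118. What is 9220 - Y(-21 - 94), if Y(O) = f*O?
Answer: 22790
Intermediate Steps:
Y(O) = 118*O
9220 - Y(-21 - 94) = 9220 - 118*(-21 - 94) = 9220 - 118*(-115) = 9220 - 1*(-13570) = 9220 + 13570 = 22790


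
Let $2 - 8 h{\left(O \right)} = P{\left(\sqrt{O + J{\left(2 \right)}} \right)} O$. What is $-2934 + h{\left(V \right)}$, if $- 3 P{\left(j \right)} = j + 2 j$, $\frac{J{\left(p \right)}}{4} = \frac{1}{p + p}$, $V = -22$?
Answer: $- \frac{11735}{4} - \frac{11 i \sqrt{21}}{4} \approx -2933.8 - 12.602 i$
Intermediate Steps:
$J{\left(p \right)} = \frac{2}{p}$ ($J{\left(p \right)} = \frac{4}{p + p} = \frac{4}{2 p} = 4 \frac{1}{2 p} = \frac{2}{p}$)
$P{\left(j \right)} = - j$ ($P{\left(j \right)} = - \frac{j + 2 j}{3} = - \frac{3 j}{3} = - j$)
$h{\left(O \right)} = \frac{1}{4} + \frac{O \sqrt{1 + O}}{8}$ ($h{\left(O \right)} = \frac{1}{4} - \frac{- \sqrt{O + \frac{2}{2}} O}{8} = \frac{1}{4} - \frac{- \sqrt{O + 2 \cdot \frac{1}{2}} O}{8} = \frac{1}{4} - \frac{- \sqrt{O + 1} O}{8} = \frac{1}{4} - \frac{- \sqrt{1 + O} O}{8} = \frac{1}{4} - \frac{\left(-1\right) O \sqrt{1 + O}}{8} = \frac{1}{4} + \frac{O \sqrt{1 + O}}{8}$)
$-2934 + h{\left(V \right)} = -2934 + \left(\frac{1}{4} + \frac{1}{8} \left(-22\right) \sqrt{1 - 22}\right) = -2934 + \left(\frac{1}{4} + \frac{1}{8} \left(-22\right) \sqrt{-21}\right) = -2934 + \left(\frac{1}{4} + \frac{1}{8} \left(-22\right) i \sqrt{21}\right) = -2934 + \left(\frac{1}{4} - \frac{11 i \sqrt{21}}{4}\right) = - \frac{11735}{4} - \frac{11 i \sqrt{21}}{4}$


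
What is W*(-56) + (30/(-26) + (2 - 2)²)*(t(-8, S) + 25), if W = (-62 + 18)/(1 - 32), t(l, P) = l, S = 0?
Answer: -39937/403 ≈ -99.099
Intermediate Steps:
W = 44/31 (W = -44/(-31) = -44*(-1/31) = 44/31 ≈ 1.4194)
W*(-56) + (30/(-26) + (2 - 2)²)*(t(-8, S) + 25) = (44/31)*(-56) + (30/(-26) + (2 - 2)²)*(-8 + 25) = -2464/31 + (30*(-1/26) + 0²)*17 = -2464/31 + (-15/13 + 0)*17 = -2464/31 - 15/13*17 = -2464/31 - 255/13 = -39937/403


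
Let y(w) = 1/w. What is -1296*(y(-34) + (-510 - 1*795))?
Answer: 28752408/17 ≈ 1.6913e+6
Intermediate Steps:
-1296*(y(-34) + (-510 - 1*795)) = -1296*(1/(-34) + (-510 - 1*795)) = -1296*(-1/34 + (-510 - 795)) = -1296*(-1/34 - 1305) = -1296*(-44371/34) = 28752408/17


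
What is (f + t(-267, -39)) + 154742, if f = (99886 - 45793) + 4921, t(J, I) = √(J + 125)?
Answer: 213756 + I*√142 ≈ 2.1376e+5 + 11.916*I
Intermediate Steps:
t(J, I) = √(125 + J)
f = 59014 (f = 54093 + 4921 = 59014)
(f + t(-267, -39)) + 154742 = (59014 + √(125 - 267)) + 154742 = (59014 + √(-142)) + 154742 = (59014 + I*√142) + 154742 = 213756 + I*√142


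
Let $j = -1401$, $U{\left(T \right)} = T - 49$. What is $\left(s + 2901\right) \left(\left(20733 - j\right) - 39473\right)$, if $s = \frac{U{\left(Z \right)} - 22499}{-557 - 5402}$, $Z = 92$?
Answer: $- \frac{300129680585}{5959} \approx -5.0366 \cdot 10^{7}$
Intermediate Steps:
$U{\left(T \right)} = -49 + T$
$s = \frac{22456}{5959}$ ($s = \frac{\left(-49 + 92\right) - 22499}{-557 - 5402} = \frac{43 - 22499}{-5959} = \left(-22456\right) \left(- \frac{1}{5959}\right) = \frac{22456}{5959} \approx 3.7684$)
$\left(s + 2901\right) \left(\left(20733 - j\right) - 39473\right) = \left(\frac{22456}{5959} + 2901\right) \left(\left(20733 - -1401\right) - 39473\right) = \frac{17309515 \left(\left(20733 + 1401\right) - 39473\right)}{5959} = \frac{17309515 \left(22134 - 39473\right)}{5959} = \frac{17309515}{5959} \left(-17339\right) = - \frac{300129680585}{5959}$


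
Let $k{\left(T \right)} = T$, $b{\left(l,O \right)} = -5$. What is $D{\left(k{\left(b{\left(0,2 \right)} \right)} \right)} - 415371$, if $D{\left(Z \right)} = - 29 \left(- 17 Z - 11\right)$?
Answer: $-417517$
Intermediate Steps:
$D{\left(Z \right)} = 319 + 493 Z$ ($D{\left(Z \right)} = - 29 \left(-11 - 17 Z\right) = 319 + 493 Z$)
$D{\left(k{\left(b{\left(0,2 \right)} \right)} \right)} - 415371 = \left(319 + 493 \left(-5\right)\right) - 415371 = \left(319 - 2465\right) - 415371 = -2146 - 415371 = -417517$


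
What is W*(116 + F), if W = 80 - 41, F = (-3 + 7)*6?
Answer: 5460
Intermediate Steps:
F = 24 (F = 4*6 = 24)
W = 39
W*(116 + F) = 39*(116 + 24) = 39*140 = 5460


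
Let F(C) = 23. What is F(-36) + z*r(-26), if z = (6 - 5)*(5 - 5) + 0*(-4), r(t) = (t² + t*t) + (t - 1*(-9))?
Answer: 23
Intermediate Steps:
r(t) = 9 + t + 2*t² (r(t) = (t² + t²) + (t + 9) = 2*t² + (9 + t) = 9 + t + 2*t²)
z = 0 (z = 1*0 + 0 = 0 + 0 = 0)
F(-36) + z*r(-26) = 23 + 0*(9 - 26 + 2*(-26)²) = 23 + 0*(9 - 26 + 2*676) = 23 + 0*(9 - 26 + 1352) = 23 + 0*1335 = 23 + 0 = 23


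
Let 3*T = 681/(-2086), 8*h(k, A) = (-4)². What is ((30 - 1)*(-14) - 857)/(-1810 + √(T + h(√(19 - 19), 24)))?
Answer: 953731716/1366788131 + 1263*√8229270/6833940655 ≈ 0.69832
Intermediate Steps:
h(k, A) = 2 (h(k, A) = (⅛)*(-4)² = (⅛)*16 = 2)
T = -227/2086 (T = (681/(-2086))/3 = (681*(-1/2086))/3 = (⅓)*(-681/2086) = -227/2086 ≈ -0.10882)
((30 - 1)*(-14) - 857)/(-1810 + √(T + h(√(19 - 19), 24))) = ((30 - 1)*(-14) - 857)/(-1810 + √(-227/2086 + 2)) = (29*(-14) - 857)/(-1810 + √(3945/2086)) = (-406 - 857)/(-1810 + √8229270/2086) = -1263/(-1810 + √8229270/2086)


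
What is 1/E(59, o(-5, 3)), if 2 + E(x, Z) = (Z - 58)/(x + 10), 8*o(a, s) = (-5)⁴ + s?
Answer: -138/235 ≈ -0.58723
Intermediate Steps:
o(a, s) = 625/8 + s/8 (o(a, s) = ((-5)⁴ + s)/8 = (625 + s)/8 = 625/8 + s/8)
E(x, Z) = -2 + (-58 + Z)/(10 + x) (E(x, Z) = -2 + (Z - 58)/(x + 10) = -2 + (-58 + Z)/(10 + x))
1/E(59, o(-5, 3)) = 1/((-78 + (625/8 + (⅛)*3) - 2*59)/(10 + 59)) = 1/((-78 + (625/8 + 3/8) - 118)/69) = 1/((-78 + 157/2 - 118)/69) = 1/((1/69)*(-235/2)) = 1/(-235/138) = -138/235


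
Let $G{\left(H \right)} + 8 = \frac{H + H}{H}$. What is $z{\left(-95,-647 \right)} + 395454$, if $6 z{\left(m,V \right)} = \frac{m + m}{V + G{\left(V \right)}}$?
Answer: $\frac{774694481}{1959} \approx 3.9545 \cdot 10^{5}$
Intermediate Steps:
$G{\left(H \right)} = -6$ ($G{\left(H \right)} = -8 + \frac{H + H}{H} = -8 + \frac{2 H}{H} = -8 + 2 = -6$)
$z{\left(m,V \right)} = \frac{m}{3 \left(-6 + V\right)}$ ($z{\left(m,V \right)} = \frac{\left(m + m\right) \frac{1}{V - 6}}{6} = \frac{2 m \frac{1}{-6 + V}}{6} = \frac{m}{3 \left(-6 + V\right)}$)
$z{\left(-95,-647 \right)} + 395454 = \frac{1}{3} \left(-95\right) \frac{1}{-6 - 647} + 395454 = \frac{1}{3} \left(-95\right) \frac{1}{-653} + 395454 = \frac{1}{3} \left(-95\right) \left(- \frac{1}{653}\right) + 395454 = \frac{95}{1959} + 395454 = \frac{774694481}{1959}$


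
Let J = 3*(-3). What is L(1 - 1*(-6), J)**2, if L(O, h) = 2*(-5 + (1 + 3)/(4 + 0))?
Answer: 64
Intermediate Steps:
J = -9
L(O, h) = -8 (L(O, h) = 2*(-5 + 4/4) = 2*(-5 + 4*(1/4)) = 2*(-5 + 1) = 2*(-4) = -8)
L(1 - 1*(-6), J)**2 = (-8)**2 = 64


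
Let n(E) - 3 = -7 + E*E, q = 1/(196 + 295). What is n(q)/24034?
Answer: -964323/5794140754 ≈ -0.00016643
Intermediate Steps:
q = 1/491 ≈ 0.0020367
n(E) = -4 + E**2 (n(E) = 3 + (-7 + E*E) = 3 + (-7 + E**2) = -4 + E**2)
n(q)/24034 = (-4 + (1/491)**2)/24034 = (-4 + 1/241081)*(1/24034) = -964323/241081*1/24034 = -964323/5794140754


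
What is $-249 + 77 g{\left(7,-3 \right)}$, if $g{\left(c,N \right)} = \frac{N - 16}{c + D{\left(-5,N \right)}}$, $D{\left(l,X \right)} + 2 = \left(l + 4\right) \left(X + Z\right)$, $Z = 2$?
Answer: $- \frac{2957}{6} \approx -492.83$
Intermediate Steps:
$D{\left(l,X \right)} = -2 + \left(2 + X\right) \left(4 + l\right)$ ($D{\left(l,X \right)} = -2 + \left(l + 4\right) \left(X + 2\right) = -2 + \left(4 + l\right) \left(2 + X\right) = -2 + \left(2 + X\right) \left(4 + l\right)$)
$g{\left(c,N \right)} = \frac{-16 + N}{-4 + c - N}$ ($g{\left(c,N \right)} = \frac{N - 16}{c + \left(6 + 2 \left(-5\right) + 4 N + N \left(-5\right)\right)} = \frac{-16 + N}{c + \left(6 - 10 + 4 N - 5 N\right)} = \frac{-16 + N}{c - \left(4 + N\right)} = \frac{-16 + N}{-4 + c - N}$)
$-249 + 77 g{\left(7,-3 \right)} = -249 + 77 \frac{-16 - 3}{-4 + 7 - -3} = -249 + 77 \frac{1}{-4 + 7 + 3} \left(-19\right) = -249 + 77 \cdot \frac{1}{6} \left(-19\right) = -249 + 77 \left(- \frac{19}{6}\right) = -249 - \frac{1463}{6} = - \frac{2957}{6}$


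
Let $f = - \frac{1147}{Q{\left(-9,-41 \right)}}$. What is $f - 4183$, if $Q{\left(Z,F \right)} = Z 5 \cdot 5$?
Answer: $- \frac{940028}{225} \approx -4177.9$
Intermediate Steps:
$Q{\left(Z,F \right)} = 25 Z$ ($Q{\left(Z,F \right)} = 5 Z 5 = 25 Z$)
$f = \frac{1147}{225}$ ($f = - \frac{1147}{25 \left(-9\right)} = - \frac{1147}{-225} = \left(-1147\right) \left(- \frac{1}{225}\right) = \frac{1147}{225} \approx 5.0978$)
$f - 4183 = \frac{1147}{225} - 4183 = - \frac{940028}{225}$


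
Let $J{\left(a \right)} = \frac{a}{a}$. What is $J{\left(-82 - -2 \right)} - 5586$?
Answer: $-5585$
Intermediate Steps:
$J{\left(a \right)} = 1$
$J{\left(-82 - -2 \right)} - 5586 = 1 - 5586 = -5585$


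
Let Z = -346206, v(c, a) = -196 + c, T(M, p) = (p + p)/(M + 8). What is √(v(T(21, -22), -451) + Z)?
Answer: I*√291325358/29 ≈ 588.56*I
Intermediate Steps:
T(M, p) = 2*p/(8 + M) (T(M, p) = (2*p)/(8 + M) = 2*p/(8 + M))
√(v(T(21, -22), -451) + Z) = √((-196 + 2*(-22)/(8 + 21)) - 346206) = √((-196 + 2*(-22)/29) - 346206) = √((-196 + 2*(-22)*(1/29)) - 346206) = √((-196 - 44/29) - 346206) = √(-5728/29 - 346206) = √(-10045702/29) = I*√291325358/29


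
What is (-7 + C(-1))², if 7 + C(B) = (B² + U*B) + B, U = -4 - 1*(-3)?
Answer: 169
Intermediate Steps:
U = -1 (U = -4 + 3 = -1)
C(B) = -7 + B² (C(B) = -7 + ((B² - B) + B) = -7 + B²)
(-7 + C(-1))² = (-7 + (-7 + (-1)²))² = (-7 + (-7 + 1))² = (-7 - 6)² = (-13)² = 169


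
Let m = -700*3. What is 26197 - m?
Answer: 28297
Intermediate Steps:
m = -2100
26197 - m = 26197 - 1*(-2100) = 26197 + 2100 = 28297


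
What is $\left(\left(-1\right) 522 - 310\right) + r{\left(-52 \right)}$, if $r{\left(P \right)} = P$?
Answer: $-884$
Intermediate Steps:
$\left(\left(-1\right) 522 - 310\right) + r{\left(-52 \right)} = \left(\left(-1\right) 522 - 310\right) - 52 = \left(-522 - 310\right) - 52 = -832 - 52 = -884$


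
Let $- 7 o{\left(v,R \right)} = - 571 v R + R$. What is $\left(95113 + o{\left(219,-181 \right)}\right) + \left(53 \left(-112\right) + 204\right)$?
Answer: $-3144003$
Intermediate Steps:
$o{\left(v,R \right)} = - \frac{R}{7} + \frac{571 R v}{7}$ ($o{\left(v,R \right)} = - \frac{- 571 v R + R}{7} = - \frac{- 571 R v + R}{7} = - \frac{R - 571 R v}{7} = - \frac{R}{7} + \frac{571 R v}{7}$)
$\left(95113 + o{\left(219,-181 \right)}\right) + \left(53 \left(-112\right) + 204\right) = \left(95113 + \frac{1}{7} \left(-181\right) \left(-1 + 571 \cdot 219\right)\right) + \left(53 \left(-112\right) + 204\right) = \left(95113 + \frac{1}{7} \left(-181\right) \left(-1 + 125049\right)\right) + \left(-5936 + 204\right) = \left(95113 + \frac{1}{7} \left(-181\right) 125048\right) - 5732 = \left(95113 - 3233384\right) - 5732 = -3138271 - 5732 = -3144003$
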